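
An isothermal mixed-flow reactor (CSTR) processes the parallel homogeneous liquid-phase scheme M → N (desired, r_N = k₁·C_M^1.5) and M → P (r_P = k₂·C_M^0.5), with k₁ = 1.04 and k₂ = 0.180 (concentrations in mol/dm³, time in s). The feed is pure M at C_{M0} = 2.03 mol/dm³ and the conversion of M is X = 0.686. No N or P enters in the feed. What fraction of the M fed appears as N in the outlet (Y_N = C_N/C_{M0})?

0.540

Exit C_M = C_{M0}(1−X) = 2.03×0.314 = 0.6374 mol/dm³.
Rates in a CSTR are evaluated at the outlet concentration: r_N = 1.04×0.6374^1.5 = 0.5293, r_P = 0.180×0.6374^0.5 = 0.1437.
Fraction of consumed M going to N: r_N/(r_N+r_P) = 0.7865.
C_N = 0.7865·C_{M0}·X = 0.7865×2.03×0.686 = 1.10 mol/dm³; Y_N = C_N/C_{M0} = 0.540.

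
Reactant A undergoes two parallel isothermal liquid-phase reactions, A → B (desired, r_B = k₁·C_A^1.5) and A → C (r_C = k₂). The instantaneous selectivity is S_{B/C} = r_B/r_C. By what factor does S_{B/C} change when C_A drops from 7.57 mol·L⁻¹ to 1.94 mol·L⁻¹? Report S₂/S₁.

S_{B/C} = (k₁/k₂)·C_A^1.5, so S₂/S₁ = (C_{A,2}/C_{A,1})^1.5.
= (1.94/7.57)^1.5 = (0.2563)^1.5 = 0.130.
Selectivity toward B falls as C_A falls — high-concentration operation is favoured.

0.130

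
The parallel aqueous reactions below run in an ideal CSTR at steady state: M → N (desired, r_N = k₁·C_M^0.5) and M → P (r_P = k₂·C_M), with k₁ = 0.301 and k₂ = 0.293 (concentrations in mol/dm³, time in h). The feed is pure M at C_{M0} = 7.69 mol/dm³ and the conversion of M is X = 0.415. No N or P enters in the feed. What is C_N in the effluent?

1.04 mol/dm³

Exit C_M = C_{M0}(1−X) = 7.69×0.585 = 4.499 mol/dm³.
A CSTR operates uniformly at the exit composition, giving r_N = 0.6384 and r_P = 1.318 (each k·C_M^n at C_M = 4.499).
Fraction of consumed M going to N: r_N/(r_N+r_P) = 0.3263.
C_N = 0.3263·C_{M0}·X = 0.3263×7.69×0.415 = 1.04 mol/dm³.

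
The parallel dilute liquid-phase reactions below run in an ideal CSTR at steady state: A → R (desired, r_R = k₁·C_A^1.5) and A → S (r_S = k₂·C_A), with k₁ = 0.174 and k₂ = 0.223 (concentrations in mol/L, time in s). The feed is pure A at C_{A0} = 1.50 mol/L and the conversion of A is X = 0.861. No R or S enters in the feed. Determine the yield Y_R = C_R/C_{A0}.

Exit C_A = C_{A0}(1−X) = 1.50×0.139 = 0.2085 mol/L.
In a CSTR the entire volume is at exit conditions, so r_R = 0.174×0.2085^1.5 = 0.01657 and r_S = 0.223×0.2085 = 0.04650.
Fraction of consumed A going to R: r_R/(r_R+r_S) = 0.2627.
C_R = 0.2627·C_{A0}·X = 0.2627×1.50×0.861 = 0.339 mol/L; Y_R = C_R/C_{A0} = 0.226.

0.226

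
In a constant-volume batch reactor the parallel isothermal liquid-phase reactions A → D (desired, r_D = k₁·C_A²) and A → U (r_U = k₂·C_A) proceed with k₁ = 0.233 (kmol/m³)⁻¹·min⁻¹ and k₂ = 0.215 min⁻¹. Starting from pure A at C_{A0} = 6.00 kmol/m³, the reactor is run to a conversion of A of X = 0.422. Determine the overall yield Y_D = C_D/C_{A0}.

C_A = C_{A0}(1−X) = 3.468 kmol/m³.
Along a PFR/batch, dC_U/dC_A = −r_U/(r_D+r_U) = −k₂/(k₂+k₁·C_A).
Integrating from C_{A0} to C_A: C_U = (0.215/0.233)·ln[(0.215+0.233·6.00)/(0.215+0.233·3.47)] = 0.9227·ln(1.613/1.023) = 0.4201 kmol/m³.
Then C_D = (C_{A0}−C_A) − C_U = 2.532 − 0.4201 = 2.112 kmol/m³.
Y_D = C_D/C_{A0} = 2.112/6.00 = 0.352.

0.352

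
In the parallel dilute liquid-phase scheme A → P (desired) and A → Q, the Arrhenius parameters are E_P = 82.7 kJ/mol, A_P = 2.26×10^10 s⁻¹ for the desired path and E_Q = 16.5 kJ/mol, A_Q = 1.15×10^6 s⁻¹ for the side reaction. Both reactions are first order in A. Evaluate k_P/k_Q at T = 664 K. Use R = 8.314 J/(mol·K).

With equal orders, S_{P/Q} = k_P/k_Q = (A_P/A_Q)·exp[(E_Q−E_P)/(RT)].
(E_Q−E_P)/(RT) = (16.5−82.7)×10³/(8.314×664) = -66200/5520 = -11.99.
k_P/k_Q = (2.26×10^10/1.15×10^6)·exp(-11.99) = 19652 × 6.196×10^-6 = 0.122.
Since E_P > E_Q, raising the temperature improves selectivity toward P.

0.122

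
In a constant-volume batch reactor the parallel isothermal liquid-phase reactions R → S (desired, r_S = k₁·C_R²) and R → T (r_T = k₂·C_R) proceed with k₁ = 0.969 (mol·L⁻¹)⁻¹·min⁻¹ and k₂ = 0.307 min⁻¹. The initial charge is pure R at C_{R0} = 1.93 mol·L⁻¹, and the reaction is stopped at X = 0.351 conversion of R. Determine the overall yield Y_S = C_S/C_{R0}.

C_R = C_{R0}(1−X) = 1.253 mol·L⁻¹.
Along a PFR/batch, dC_T/dC_R = −r_T/(r_S+r_T) = −k₂/(k₂+k₁·C_R).
Integrating from C_{R0} to C_R: C_T = (0.307/0.969)·ln[(0.307+0.969·1.93)/(0.307+0.969·1.25)] = 0.3168·ln(2.177/1.521) = 0.1137 mol·L⁻¹.
Then C_S = (C_{R0}−C_R) − C_T = 0.6774 − 0.1137 = 0.5637 mol·L⁻¹.
Y_S = C_S/C_{R0} = 0.5637/1.93 = 0.292.

0.292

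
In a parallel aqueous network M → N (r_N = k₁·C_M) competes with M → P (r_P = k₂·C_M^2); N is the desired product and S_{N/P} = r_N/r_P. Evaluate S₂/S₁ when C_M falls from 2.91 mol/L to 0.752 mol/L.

3.87

S_{N/P} = (k₁/k₂)·C_M⁻¹, so S₂/S₁ = (C_{M,2}/C_{M,1})⁻¹.
= 2.91/0.752 = 3.87.
Selectivity toward N rises as C_M falls — low-concentration operation is favoured.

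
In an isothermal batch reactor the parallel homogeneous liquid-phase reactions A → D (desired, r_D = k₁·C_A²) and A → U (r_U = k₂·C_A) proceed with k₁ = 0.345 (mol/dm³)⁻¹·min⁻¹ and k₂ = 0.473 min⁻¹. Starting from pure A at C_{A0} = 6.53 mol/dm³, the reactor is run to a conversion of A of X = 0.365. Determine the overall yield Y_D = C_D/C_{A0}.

0.290

C_A = C_{A0}(1−X) = 4.147 mol/dm³.
Along a PFR/batch, dC_U/dC_A = −r_U/(r_D+r_U) = −k₂/(k₂+k₁·C_A).
Integrating from C_{A0} to C_A: C_U = (0.473/0.345)·ln[(0.473+0.345·6.53)/(0.473+0.345·4.15)] = 1.371·ln(2.726/1.904) = 0.4923 mol/dm³.
Then C_D = (C_{A0}−C_A) − C_U = 2.383 − 0.4923 = 1.891 mol/dm³.
Y_D = C_D/C_{A0} = 1.891/6.53 = 0.290.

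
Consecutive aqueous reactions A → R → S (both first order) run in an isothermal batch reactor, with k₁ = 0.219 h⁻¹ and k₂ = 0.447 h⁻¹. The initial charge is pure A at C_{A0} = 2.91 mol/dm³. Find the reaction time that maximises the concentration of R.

The intermediate peaks when r₁ = r₂, i.e. k₁e^(−k₁t) = k₂e^(−k₂t), giving t_opt = ln(k₂/k₁)/(k₂−k₁).
= ln(0.447/0.219)/(0.447−0.219) = ln(2.041)/0.2280 = 0.7135/0.2280 = 3.13 h.

3.13 h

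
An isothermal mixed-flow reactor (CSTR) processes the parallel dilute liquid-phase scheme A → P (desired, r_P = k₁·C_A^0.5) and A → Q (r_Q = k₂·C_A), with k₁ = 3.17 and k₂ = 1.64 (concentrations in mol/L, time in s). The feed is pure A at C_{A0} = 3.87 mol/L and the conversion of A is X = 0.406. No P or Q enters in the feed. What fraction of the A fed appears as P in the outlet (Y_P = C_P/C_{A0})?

0.228

Exit C_A = C_{A0}(1−X) = 3.87×0.594 = 2.299 mol/L.
In a CSTR the entire volume is at exit conditions, so r_P = 3.17×2.299^0.5 = 4.806 and r_Q = 1.64×2.299 = 3.770.
Fraction of consumed A going to P: r_P/(r_P+r_Q) = 0.5604.
C_P = 0.5604·C_{A0}·X = 0.5604×3.87×0.406 = 0.881 mol/L; Y_P = C_P/C_{A0} = 0.228.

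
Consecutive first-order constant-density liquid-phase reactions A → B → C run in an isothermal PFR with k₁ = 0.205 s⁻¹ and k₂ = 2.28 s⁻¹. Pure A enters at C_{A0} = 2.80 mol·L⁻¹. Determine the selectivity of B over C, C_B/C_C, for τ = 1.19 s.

0.487

The intermediate concentration in a first-order A→B→C sequence is C_B = k₁C_{A0}(e^(−k₁τ) − e^(−k₂τ))/(k₂−k₁).
e^(−k₁τ) = e^(−0.205×1.19) = e^(−0.2439) = 0.7835; e^(−k₂τ) = e^(−2.713) = 0.06632.
C_B = 0.205×2.80/(2.28−0.205) × (0.7835−0.06632) = 0.2766×0.7172 = 0.1984 mol·L⁻¹.
C_A = C_{A0}e^(−k₁τ) = 2.194 mol·L⁻¹, so C_C = C_{A0}−C_A−C_B = 0.4077 mol·L⁻¹; C_B/C_C = 0.487.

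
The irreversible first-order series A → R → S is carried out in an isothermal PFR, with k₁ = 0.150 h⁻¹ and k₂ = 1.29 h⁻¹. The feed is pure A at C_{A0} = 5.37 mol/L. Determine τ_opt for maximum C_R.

Setting dC_R/dτ = 0 gives τ_opt = ln(k₂/k₁)/(k₂−k₁).
= ln(1.29/0.150)/(1.29−0.150) = ln(8.600)/1.140 = 2.152/1.140 = 1.89 h.

1.89 h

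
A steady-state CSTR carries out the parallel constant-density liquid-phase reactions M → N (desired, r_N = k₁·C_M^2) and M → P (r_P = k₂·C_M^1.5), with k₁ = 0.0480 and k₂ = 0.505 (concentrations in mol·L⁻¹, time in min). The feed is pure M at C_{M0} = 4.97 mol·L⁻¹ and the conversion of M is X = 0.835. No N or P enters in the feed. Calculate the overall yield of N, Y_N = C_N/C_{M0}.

0.0662

Exit C_M = C_{M0}(1−X) = 4.97×0.165 = 0.8201 mol·L⁻¹.
A CSTR operates uniformly at the exit composition, giving r_N = 0.03228 and r_P = 0.3750 (each k·C_M^n at C_M = 0.8201).
Fraction of consumed M going to N: r_N/(r_N+r_P) = 0.07925.
C_N = 0.07925·C_{M0}·X = 0.07925×4.97×0.835 = 0.329 mol·L⁻¹; Y_N = C_N/C_{M0} = 0.0662.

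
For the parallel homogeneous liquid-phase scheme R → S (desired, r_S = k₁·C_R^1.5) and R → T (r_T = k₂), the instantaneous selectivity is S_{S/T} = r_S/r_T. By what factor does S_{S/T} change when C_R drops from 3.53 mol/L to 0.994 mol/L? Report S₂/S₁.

0.149

S_{S/T} = (k₁/k₂)·C_R^1.5, so S₂/S₁ = (C_{R,2}/C_{R,1})^1.5.
= (0.994/3.53)^1.5 = (0.2816)^1.5 = 0.149.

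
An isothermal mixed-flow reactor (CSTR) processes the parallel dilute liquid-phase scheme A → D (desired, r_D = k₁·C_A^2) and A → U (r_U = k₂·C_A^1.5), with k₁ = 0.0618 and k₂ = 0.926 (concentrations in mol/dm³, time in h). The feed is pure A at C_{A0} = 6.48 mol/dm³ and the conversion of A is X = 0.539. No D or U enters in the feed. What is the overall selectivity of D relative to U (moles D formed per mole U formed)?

0.115

Exit C_A = C_{A0}(1−X) = 6.48×0.461 = 2.987 mol/dm³.
Rates in a CSTR are evaluated at the outlet concentration: r_D = 0.0618×2.987^2 = 0.5515, r_U = 0.926×2.987^1.5 = 4.781.
Overall selectivity = C_D/C_U = r_Dτ/(r_Uτ) = r_D/r_U = 0.115.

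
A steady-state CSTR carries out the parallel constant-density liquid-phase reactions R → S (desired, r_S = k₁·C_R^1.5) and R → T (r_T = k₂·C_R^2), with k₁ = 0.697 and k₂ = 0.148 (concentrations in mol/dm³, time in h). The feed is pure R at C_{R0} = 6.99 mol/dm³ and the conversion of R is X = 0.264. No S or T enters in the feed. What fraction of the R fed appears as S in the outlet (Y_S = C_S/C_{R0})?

0.178

Exit C_R = C_{R0}(1−X) = 6.99×0.736 = 5.145 mol/dm³.
In a CSTR the entire volume is at exit conditions, so r_S = 0.697×5.145^1.5 = 8.133 and r_T = 0.148×5.145^2 = 3.917.
Fraction of consumed R going to S: r_S/(r_S+r_T) = 0.6749.
C_S = 0.6749·C_{R0}·X = 0.6749×6.99×0.264 = 1.25 mol/dm³; Y_S = C_S/C_{R0} = 0.178.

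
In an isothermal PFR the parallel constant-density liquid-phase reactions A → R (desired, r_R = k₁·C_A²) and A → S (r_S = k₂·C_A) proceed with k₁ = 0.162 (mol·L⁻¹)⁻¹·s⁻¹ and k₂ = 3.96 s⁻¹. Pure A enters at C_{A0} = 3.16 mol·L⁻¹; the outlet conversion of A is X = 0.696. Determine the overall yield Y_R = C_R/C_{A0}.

C_A = C_{A0}(1−X) = 0.9606 mol·L⁻¹.
Along a PFR/batch, dC_S/dC_A = −r_S/(r_R+r_S) = −k₂/(k₂+k₁·C_A).
Integrating from C_{A0} to C_A: C_S = (3.96/0.162)·ln[(3.96+0.162·3.16)/(3.96+0.162·0.961)] = 24.44·ln(4.472/4.116) = 2.030 mol·L⁻¹.
Then C_R = (C_{A0}−C_A) − C_S = 2.199 − 2.030 = 0.1698 mol·L⁻¹.
Y_R = C_R/C_{A0} = 0.1698/3.16 = 0.0537.

0.0537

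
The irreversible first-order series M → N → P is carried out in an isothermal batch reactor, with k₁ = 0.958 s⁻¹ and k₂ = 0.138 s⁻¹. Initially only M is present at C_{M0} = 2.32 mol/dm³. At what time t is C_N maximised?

2.36 s

The intermediate peaks when r₁ = r₂, i.e. k₁e^(−k₁t) = k₂e^(−k₂t), giving t_opt = ln(k₂/k₁)/(k₂−k₁).
= ln(0.138/0.958)/(0.138−0.958) = ln(0.1441)/-0.8200 = -1.938/-0.8200 = 2.36 s.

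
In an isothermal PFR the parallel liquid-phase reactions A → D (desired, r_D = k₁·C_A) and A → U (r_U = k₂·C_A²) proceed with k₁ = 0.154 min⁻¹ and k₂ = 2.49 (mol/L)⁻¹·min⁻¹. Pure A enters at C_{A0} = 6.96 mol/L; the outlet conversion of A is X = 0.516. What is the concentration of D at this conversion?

C_A = C_{A0}(1−X) = 3.369 mol/L.
Along a PFR/batch, dC_D/dC_A = −r_D/(r_D+r_U) = −k₁/(k₁+k₂·C_A).
Integrating from C_{A0} to C_A: C_D = (0.154/2.49)·ln[(0.154+2.49·6.96)/(0.154+2.49·3.37)] = 0.06185·ln(17.48/8.542) = 0.04430 mol/L.

0.0443 mol/L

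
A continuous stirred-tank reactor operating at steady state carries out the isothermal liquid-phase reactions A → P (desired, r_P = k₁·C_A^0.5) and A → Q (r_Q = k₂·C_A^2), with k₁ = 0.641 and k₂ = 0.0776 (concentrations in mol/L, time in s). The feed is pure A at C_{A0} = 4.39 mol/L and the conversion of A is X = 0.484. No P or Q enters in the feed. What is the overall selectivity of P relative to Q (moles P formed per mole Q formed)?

Exit C_A = C_{A0}(1−X) = 4.39×0.516 = 2.265 mol/L.
Rates in a CSTR are evaluated at the outlet concentration: r_P = 0.641×2.265^0.5 = 0.9648, r_Q = 0.0776×2.265^2 = 0.3982.
Overall selectivity = C_P/C_Q = r_Pτ/(r_Qτ) = r_P/r_Q = 2.42.

2.42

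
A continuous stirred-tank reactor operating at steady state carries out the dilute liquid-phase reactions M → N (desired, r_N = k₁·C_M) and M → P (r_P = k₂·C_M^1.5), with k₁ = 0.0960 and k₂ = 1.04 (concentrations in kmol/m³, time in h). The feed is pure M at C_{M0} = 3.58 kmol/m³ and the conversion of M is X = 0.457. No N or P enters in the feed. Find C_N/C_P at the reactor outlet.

0.0662

Exit C_M = C_{M0}(1−X) = 3.58×0.543 = 1.944 kmol/m³.
In a CSTR the entire volume is at exit conditions, so r_N = 0.0960×1.944 = 0.1866 and r_P = 1.04×1.944^1.5 = 2.819.
Overall selectivity = C_N/C_P = r_Nτ/(r_Pτ) = r_N/r_P = 0.0662.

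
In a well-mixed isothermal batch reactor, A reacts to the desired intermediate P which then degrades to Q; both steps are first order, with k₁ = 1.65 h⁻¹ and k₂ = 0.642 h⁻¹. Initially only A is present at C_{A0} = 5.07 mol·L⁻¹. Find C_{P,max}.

2.78 mol·L⁻¹

At the optimum, C_{P,max}/C_{A0} = (k₁/k₂)^[k₂/(k₂−k₁)].
= (1.65/0.642)^(0.642/(0.642−1.65)) = (2.570)^(-0.6369) = 0.5482.
C_{P,max} = 0.5482×5.07 = 2.78 mol·L⁻¹.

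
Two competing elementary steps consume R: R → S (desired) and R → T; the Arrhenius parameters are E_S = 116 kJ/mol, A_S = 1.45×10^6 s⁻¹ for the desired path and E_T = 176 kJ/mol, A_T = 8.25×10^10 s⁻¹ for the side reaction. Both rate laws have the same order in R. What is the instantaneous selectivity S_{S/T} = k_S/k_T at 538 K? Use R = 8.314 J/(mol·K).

k_S/k_T = (A_S/A_T)·exp[−(E_S−E_T)/(RT)] = (A_S/A_T)·exp[(E_T−E_S)/(RT)].
(E_T−E_S)/(RT) = (176−116)×10³/(8.314×538) = 60000/4473 = 13.41.
k_S/k_T = (1.45×10^6/8.25×10^10)·exp(13.41) = 1.758×10^-5 × 6.693×10^5 = 11.8.

11.8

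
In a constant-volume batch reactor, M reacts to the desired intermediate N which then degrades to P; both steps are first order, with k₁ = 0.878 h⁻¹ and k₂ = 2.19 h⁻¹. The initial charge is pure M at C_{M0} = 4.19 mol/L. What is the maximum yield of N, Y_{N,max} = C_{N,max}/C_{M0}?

For a first-order series the maximum intermediate yield is C_{N,max}/C_{M0} = (k₁/k₂)^[k₂/(k₂−k₁)].
= (0.878/2.19)^(2.19/(2.19−0.878)) = (0.4009)^(1.669) = 0.2175.

0.217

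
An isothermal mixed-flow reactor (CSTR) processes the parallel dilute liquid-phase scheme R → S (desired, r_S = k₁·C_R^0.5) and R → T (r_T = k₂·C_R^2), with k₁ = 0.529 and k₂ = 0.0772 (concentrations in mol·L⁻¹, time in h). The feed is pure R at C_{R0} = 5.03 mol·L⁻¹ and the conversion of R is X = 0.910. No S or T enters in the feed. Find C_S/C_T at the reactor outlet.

Exit C_R = C_{R0}(1−X) = 5.03×0.0900 = 0.4527 mol·L⁻¹.
In a CSTR the entire volume is at exit conditions, so r_S = 0.529×0.4527^0.5 = 0.3559 and r_T = 0.0772×0.4527^2 = 0.01582.
Overall selectivity = C_S/C_T = r_Sτ/(r_Tτ) = r_S/r_T = 22.5.

22.5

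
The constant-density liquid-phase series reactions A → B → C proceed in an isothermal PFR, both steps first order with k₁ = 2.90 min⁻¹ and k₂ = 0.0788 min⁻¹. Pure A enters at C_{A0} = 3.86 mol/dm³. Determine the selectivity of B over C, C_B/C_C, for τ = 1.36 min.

The intermediate concentration in a first-order A→B→C sequence is C_B = k₁C_{A0}(e^(−k₁τ) − e^(−k₂τ))/(k₂−k₁).
e^(−k₁τ) = e^(−2.90×1.36) = e^(−3.944) = 0.01937; e^(−k₂τ) = e^(−0.1072) = 0.8984.
C_B = 2.90×3.86/(0.0788−2.90) × (0.01937−0.8984) = (-3.968)×(-0.8790) = 3.488 mol/dm³.
C_A = C_{A0}e^(−k₁τ) = 0.07477 mol/dm³, so C_C = C_{A0}−C_A−C_B = 0.2975 mol/dm³; C_B/C_C = 11.7.

11.7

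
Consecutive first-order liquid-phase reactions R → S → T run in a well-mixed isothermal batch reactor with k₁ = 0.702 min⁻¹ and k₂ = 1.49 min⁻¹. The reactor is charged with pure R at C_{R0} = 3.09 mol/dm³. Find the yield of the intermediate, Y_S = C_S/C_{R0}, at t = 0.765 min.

0.236

Solving the coupled first-order balances gives C_S(t) = [k₁/(k₂−k₁)]·C_{R0}·(e^(−k₁t) − e^(−k₂t)).
e^(−k₁t) = e^(−0.702×0.765) = e^(−0.5370) = 0.5845; e^(−k₂t) = e^(−1.140) = 0.3199.
C_S = 0.702×3.09/(1.49−0.702) × (0.5845−0.3199) = 2.753×0.2646 = 0.7284 mol/dm³.
Y_S = C_S/C_{R0} = 0.7284/3.09 = 0.236.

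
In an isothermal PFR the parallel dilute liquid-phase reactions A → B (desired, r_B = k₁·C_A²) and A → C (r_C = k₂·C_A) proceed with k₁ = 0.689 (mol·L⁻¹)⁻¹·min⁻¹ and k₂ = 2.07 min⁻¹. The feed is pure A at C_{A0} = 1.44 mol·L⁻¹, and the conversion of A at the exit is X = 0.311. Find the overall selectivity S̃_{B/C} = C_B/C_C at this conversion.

0.403

C_A = C_{A0}(1−X) = 0.9922 mol·L⁻¹.
Along a PFR/batch, dC_C/dC_A = −r_C/(r_B+r_C) = −k₂/(k₂+k₁·C_A).
Integrating from C_{A0} to C_A: C_C = (2.07/0.689)·ln[(2.07+0.689·1.44)/(2.07+0.689·0.992)] = 3.004·ln(3.062/2.754) = 0.3191 mol·L⁻¹.
Then C_B = (C_{A0}−C_A) − C_C = 0.4478 − 0.3191 = 0.1287 mol·L⁻¹.
S̃_{B/C} = C_B/C_C = 0.1287/0.3191 = 0.403.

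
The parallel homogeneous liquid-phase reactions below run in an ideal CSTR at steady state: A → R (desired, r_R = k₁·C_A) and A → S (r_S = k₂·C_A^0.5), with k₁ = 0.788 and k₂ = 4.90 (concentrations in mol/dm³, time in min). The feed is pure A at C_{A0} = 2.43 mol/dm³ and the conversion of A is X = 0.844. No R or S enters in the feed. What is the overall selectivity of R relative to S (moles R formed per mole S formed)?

0.0990

Exit C_A = C_{A0}(1−X) = 2.43×0.156 = 0.3791 mol/dm³.
In a CSTR the entire volume is at exit conditions, so r_R = 0.788×0.3791 = 0.2987 and r_S = 4.90×0.3791^0.5 = 3.017.
Overall selectivity = C_R/C_S = r_Rτ/(r_Sτ) = r_R/r_S = 0.0990.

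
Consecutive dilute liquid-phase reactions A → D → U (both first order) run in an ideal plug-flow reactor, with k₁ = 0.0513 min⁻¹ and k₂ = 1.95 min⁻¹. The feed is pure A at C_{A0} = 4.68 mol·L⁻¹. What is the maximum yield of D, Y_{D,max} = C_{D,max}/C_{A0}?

For a first-order series the maximum intermediate yield is C_{D,max}/C_{A0} = (k₁/k₂)^[k₂/(k₂−k₁)].
= (0.0513/1.95)^(1.95/(1.95−0.0513)) = (0.02631)^(1.027) = 0.02384.

0.0238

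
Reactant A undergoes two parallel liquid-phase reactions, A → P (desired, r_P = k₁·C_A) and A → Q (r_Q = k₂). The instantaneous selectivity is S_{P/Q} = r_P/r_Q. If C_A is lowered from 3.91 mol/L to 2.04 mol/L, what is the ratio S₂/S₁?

0.522

S_{P/Q} = (k₁/k₂)·C_A, so S₂/S₁ = (C_{A,2}/C_{A,1}).
= 2.04/3.91 = 0.522.
Selectivity toward P falls as C_A falls — high-concentration operation is favoured.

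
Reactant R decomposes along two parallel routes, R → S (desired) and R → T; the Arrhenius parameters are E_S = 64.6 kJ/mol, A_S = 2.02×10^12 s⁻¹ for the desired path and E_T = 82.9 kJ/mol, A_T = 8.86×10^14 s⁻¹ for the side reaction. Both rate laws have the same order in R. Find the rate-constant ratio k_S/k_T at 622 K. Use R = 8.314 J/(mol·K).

0.0785

Since both paths have the same order in R, the concentration cancels and S_{S/T} = k_S/k_T = (A_S/A_T)·exp[(E_T−E_S)/(RT)].
(E_T−E_S)/(RT) = (82.9−64.6)×10³/(8.314×622) = 18300/5171 = 3.539.
k_S/k_T = (2.02×10^12/8.86×10^14)·exp(3.539) = 0.002280 × 34.42 = 0.0785.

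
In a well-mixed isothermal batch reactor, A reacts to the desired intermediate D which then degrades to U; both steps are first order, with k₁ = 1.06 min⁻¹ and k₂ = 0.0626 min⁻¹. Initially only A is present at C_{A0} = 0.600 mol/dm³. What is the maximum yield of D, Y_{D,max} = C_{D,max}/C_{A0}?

0.837

At the optimum, C_{D,max}/C_{A0} = (k₁/k₂)^[k₂/(k₂−k₁)].
= (1.06/0.0626)^(0.0626/(0.0626−1.06)) = (16.93)^(-0.06276) = 0.8373.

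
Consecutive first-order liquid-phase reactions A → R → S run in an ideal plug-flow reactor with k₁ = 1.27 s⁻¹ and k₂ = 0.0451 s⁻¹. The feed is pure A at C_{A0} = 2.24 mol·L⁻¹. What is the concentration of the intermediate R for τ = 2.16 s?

Solving the coupled first-order balances gives C_R(τ) = [k₁/(k₂−k₁)]·C_{A0}·(e^(−k₁τ) − e^(−k₂τ)).
e^(−k₁τ) = e^(−1.27×2.16) = e^(−2.743) = 0.06436; e^(−k₂τ) = e^(−0.09742) = 0.9072.
C_R = 1.27×2.24/(0.0451−1.27) × (0.06436−0.9072) = (-2.322)×(-0.8428) = 1.957 mol·L⁻¹.

1.96 mol·L⁻¹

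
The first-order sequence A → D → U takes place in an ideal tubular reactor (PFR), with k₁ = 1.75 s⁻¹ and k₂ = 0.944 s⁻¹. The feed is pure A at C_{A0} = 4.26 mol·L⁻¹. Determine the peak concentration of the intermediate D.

2.07 mol·L⁻¹

For a first-order series the maximum intermediate yield is C_{D,max}/C_{A0} = (k₁/k₂)^[k₂/(k₂−k₁)].
= (1.75/0.944)^(0.944/(0.944−1.75)) = (1.854)^(-1.171) = 0.4853.
C_{D,max} = 0.4853×4.26 = 2.07 mol·L⁻¹.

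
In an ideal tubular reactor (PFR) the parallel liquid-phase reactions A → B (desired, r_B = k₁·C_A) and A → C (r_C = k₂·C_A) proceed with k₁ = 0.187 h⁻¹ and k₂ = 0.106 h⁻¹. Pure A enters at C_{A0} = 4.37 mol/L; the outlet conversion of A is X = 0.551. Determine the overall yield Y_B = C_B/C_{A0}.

0.352

C_A = C_{A0}(1−X) = 1.962 mol/L.
Both paths are first order in A, so the instantaneous fraction to B is constant: dC_B/d(−C_A) = k₁/(k₁+k₂) = 0.6382.
C_B = 0.6382·(C_{A0}−C_A) = 0.6382×2.408 = 1.54 mol/L.
Y_B = C_B/C_{A0} = 1.537/4.37 = 0.352.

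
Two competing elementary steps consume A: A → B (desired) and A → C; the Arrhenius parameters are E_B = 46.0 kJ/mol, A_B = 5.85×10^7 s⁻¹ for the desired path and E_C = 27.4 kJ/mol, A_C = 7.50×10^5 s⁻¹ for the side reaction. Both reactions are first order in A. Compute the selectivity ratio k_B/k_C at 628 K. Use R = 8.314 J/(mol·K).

Since both paths have the same order in A, the concentration cancels and S_{B/C} = k_B/k_C = (A_B/A_C)·exp[(E_C−E_B)/(RT)].
(E_C−E_B)/(RT) = (27.4−46.0)×10³/(8.314×628) = -18600/5221 = -3.562.
k_B/k_C = (5.85×10^7/7.50×10^5)·exp(-3.562) = 78.00 × 0.02837 = 2.21.
Since E_B > E_C, raising the temperature improves selectivity toward B.

2.21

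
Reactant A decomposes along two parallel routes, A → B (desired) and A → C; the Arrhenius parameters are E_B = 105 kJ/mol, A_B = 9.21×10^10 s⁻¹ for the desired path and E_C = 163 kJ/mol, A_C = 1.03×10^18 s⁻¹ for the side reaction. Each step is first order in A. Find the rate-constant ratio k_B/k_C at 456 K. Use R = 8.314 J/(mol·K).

Since both paths have the same order in A, the concentration cancels and S_{B/C} = k_B/k_C = (A_B/A_C)·exp[(E_C−E_B)/(RT)].
(E_C−E_B)/(RT) = (163−105)×10³/(8.314×456) = 58000/3791 = 15.30.
k_B/k_C = (9.21×10^10/1.03×10^18)·exp(15.30) = 8.942×10^-8 × 4.407×10^6 = 0.394.
Since E_B < E_C, lowering the temperature improves selectivity toward B.

0.394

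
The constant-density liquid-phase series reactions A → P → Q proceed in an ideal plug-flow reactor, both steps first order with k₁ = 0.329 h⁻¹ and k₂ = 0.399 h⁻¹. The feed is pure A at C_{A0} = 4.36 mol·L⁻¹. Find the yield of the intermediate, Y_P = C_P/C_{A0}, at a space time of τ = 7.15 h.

0.176

The intermediate concentration in a first-order A→B→C sequence is C_P = k₁C_{A0}(e^(−k₁τ) − e^(−k₂τ))/(k₂−k₁).
e^(−k₁τ) = e^(−0.329×7.15) = e^(−2.352) = 0.09515; e^(−k₂τ) = e^(−2.853) = 0.05768.
C_P = 0.329×4.36/(0.399−0.329) × (0.09515−0.05768) = 20.49×0.03747 = 0.7677 mol·L⁻¹.
Y_P = C_P/C_{A0} = 0.7677/4.36 = 0.176.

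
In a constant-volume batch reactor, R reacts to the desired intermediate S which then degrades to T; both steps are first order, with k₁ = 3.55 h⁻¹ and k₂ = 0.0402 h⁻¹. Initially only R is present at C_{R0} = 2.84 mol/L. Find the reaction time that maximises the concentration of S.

1.28 h

Setting dC_S/dt = 0 gives t_opt = ln(k₂/k₁)/(k₂−k₁).
= ln(0.0402/3.55)/(0.0402−3.55) = ln(0.01132)/-3.510 = -4.481/-3.510 = 1.28 h.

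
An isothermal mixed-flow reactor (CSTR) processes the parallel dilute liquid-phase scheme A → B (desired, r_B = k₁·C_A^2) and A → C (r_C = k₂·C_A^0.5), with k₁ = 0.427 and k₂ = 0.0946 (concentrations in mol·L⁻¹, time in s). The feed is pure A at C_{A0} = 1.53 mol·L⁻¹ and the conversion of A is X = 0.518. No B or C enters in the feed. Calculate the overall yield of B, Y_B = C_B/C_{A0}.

0.384

Exit C_A = C_{A0}(1−X) = 1.53×0.482 = 0.7375 mol·L⁻¹.
In a CSTR the entire volume is at exit conditions, so r_B = 0.427×0.7375^2 = 0.2322 and r_C = 0.0946×0.7375^0.5 = 0.08124.
Fraction of consumed A going to B: r_B/(r_B+r_C) = 0.7408.
C_B = 0.7408·C_{A0}·X = 0.7408×1.53×0.518 = 0.587 mol·L⁻¹; Y_B = C_B/C_{A0} = 0.384.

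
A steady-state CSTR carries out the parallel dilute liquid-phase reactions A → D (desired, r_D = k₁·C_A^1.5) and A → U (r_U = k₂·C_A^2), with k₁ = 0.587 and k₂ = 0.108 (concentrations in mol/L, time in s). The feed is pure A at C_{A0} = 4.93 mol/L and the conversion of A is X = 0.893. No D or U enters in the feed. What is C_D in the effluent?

3.88 mol/L

Exit C_A = C_{A0}(1−X) = 4.93×0.107 = 0.5275 mol/L.
Rates in a CSTR are evaluated at the outlet concentration: r_D = 0.587×0.5275^1.5 = 0.2249, r_U = 0.108×0.5275^2 = 0.03005.
Fraction of consumed A going to D: r_D/(r_D+r_U) = 0.8821.
C_D = 0.8821·C_{A0}·X = 0.8821×4.93×0.893 = 3.88 mol/L.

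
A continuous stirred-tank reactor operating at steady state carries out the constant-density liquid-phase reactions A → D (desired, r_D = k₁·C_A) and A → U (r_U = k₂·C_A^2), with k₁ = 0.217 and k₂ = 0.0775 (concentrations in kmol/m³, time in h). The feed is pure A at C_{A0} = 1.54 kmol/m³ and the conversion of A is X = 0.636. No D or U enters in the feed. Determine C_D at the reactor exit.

0.816 kmol/m³

Exit C_A = C_{A0}(1−X) = 1.54×0.364 = 0.5606 kmol/m³.
In a CSTR the entire volume is at exit conditions, so r_D = 0.217×0.5606 = 0.1216 and r_U = 0.0775×0.5606^2 = 0.02435.
Fraction of consumed A going to D: r_D/(r_D+r_U) = 0.8332.
C_D = 0.8332·C_{A0}·X = 0.8332×1.54×0.636 = 0.816 kmol/m³.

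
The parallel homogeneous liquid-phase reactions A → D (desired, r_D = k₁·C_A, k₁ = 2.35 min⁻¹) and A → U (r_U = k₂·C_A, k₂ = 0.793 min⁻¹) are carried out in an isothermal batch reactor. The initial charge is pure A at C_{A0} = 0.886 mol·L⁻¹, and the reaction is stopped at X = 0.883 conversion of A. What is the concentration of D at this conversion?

C_A = C_{A0}(1−X) = 0.1037 mol·L⁻¹.
Both paths are first order in A, so the instantaneous fraction to D is constant: dC_D/d(−C_A) = k₁/(k₁+k₂) = 0.7477.
C_D = 0.7477·(C_{A0}−C_A) = 0.7477×0.7823 = 0.585 mol·L⁻¹.

0.585 mol·L⁻¹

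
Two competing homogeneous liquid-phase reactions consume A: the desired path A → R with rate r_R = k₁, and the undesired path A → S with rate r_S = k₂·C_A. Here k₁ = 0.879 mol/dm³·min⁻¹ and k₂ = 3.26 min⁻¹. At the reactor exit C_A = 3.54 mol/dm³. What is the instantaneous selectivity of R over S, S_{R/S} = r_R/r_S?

S_{R/S} = r_R/r_S = (k₁)/(k₂·C_A) = (k₁/k₂)·C_A⁻¹.
= (0.879) / (3.26×3.540) = 0.8790/11.54 = 0.0762.
The undesired path is higher order in A, so low C_A (CSTR or dilute feed) favours R.

0.0762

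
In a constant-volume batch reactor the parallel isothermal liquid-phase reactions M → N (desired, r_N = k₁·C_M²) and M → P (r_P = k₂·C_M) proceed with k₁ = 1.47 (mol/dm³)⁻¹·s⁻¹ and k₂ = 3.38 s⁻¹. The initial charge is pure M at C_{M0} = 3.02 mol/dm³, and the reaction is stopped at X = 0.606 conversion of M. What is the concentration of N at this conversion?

0.861 mol/dm³

C_M = C_{M0}(1−X) = 1.190 mol/dm³.
Along a PFR/batch, dC_P/dC_M = −r_P/(r_N+r_P) = −k₂/(k₂+k₁·C_M).
Integrating from C_{M0} to C_M: C_P = (3.38/1.47)·ln[(3.38+1.47·3.02)/(3.38+1.47·1.19)] = 2.299·ln(7.819/5.129) = 0.9696 mol/dm³.
Then C_N = (C_{M0}−C_M) − C_P = 1.830 − 0.9696 = 0.8606 mol/dm³.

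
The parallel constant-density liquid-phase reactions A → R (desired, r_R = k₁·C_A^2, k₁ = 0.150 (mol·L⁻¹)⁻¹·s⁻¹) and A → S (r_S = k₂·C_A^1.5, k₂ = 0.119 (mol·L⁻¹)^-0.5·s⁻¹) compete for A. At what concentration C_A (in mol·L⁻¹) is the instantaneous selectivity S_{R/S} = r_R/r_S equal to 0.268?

S_{R/S} = (k₁/k₂)·C_A^0.5 ⇒ C_A = (S·k₂/k₁)^(2).
= (0.268×0.119/0.150)^(2) = (0.2126)^(2) = 0.0452 mol·L⁻¹.

0.0452 mol·L⁻¹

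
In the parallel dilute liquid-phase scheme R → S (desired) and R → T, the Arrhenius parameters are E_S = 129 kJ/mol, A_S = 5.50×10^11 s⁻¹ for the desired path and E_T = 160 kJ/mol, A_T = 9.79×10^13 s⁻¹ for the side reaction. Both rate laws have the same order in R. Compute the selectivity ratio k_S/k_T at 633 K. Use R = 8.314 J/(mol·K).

With equal orders, S_{S/T} = k_S/k_T = (A_S/A_T)·exp[(E_T−E_S)/(RT)].
(E_T−E_S)/(RT) = (160−129)×10³/(8.314×633) = 31000/5263 = 5.890.
k_S/k_T = (5.50×10^11/9.79×10^13)·exp(5.890) = 0.005618 × 361.6 = 2.03.

2.03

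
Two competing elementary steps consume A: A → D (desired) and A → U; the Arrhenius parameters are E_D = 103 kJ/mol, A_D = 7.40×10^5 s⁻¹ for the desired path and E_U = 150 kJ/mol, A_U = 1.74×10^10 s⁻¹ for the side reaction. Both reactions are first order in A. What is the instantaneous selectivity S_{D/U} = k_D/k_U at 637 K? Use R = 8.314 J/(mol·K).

k_D/k_U = (A_D/A_U)·exp[−(E_D−E_U)/(RT)] = (A_D/A_U)·exp[(E_U−E_D)/(RT)].
(E_U−E_D)/(RT) = (150−103)×10³/(8.314×637) = 47000/5296 = 8.875.
k_D/k_U = (7.40×10^5/1.74×10^10)·exp(8.875) = 4.253×10^-5 × 7148 = 0.304.
Since E_D < E_U, lowering the temperature improves selectivity toward D.

0.304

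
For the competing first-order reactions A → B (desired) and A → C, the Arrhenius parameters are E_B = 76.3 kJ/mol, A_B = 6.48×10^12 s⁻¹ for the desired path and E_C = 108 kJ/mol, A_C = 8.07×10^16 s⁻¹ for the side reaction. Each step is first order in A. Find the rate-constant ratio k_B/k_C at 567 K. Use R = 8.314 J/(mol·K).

k_B/k_C = (A_B/A_C)·exp[−(E_B−E_C)/(RT)] = (A_B/A_C)·exp[(E_C−E_B)/(RT)].
(E_C−E_B)/(RT) = (108−76.3)×10³/(8.314×567) = 31700/4714 = 6.725.
k_B/k_C = (6.48×10^12/8.07×10^16)·exp(6.725) = 8.030×10^-5 × 832.6 = 0.0669.

0.0669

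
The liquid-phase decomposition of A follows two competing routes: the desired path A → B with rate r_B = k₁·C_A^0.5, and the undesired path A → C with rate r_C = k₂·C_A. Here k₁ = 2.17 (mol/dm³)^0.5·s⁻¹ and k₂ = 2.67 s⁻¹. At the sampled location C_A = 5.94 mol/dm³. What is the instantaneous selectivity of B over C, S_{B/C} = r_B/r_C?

0.333

S_{B/C} = r_B/r_C = (k₁·C_A^0.5)/(k₂·C_A) = (k₁/k₂)·C_A^-0.5.
= (2.17×5.940^0.5) / (2.67×5.940) = 5.289/15.86 = 0.333.
The undesired path is higher order in A, so low C_A (CSTR or dilute feed) favours B.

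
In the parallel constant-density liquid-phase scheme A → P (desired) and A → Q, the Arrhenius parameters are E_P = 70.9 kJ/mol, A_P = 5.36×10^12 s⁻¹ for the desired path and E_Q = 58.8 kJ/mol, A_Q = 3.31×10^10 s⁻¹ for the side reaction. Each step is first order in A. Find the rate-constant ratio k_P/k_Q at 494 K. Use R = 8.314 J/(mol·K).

8.51

Since both paths have the same order in A, the concentration cancels and S_{P/Q} = k_P/k_Q = (A_P/A_Q)·exp[(E_Q−E_P)/(RT)].
(E_Q−E_P)/(RT) = (58.8−70.9)×10³/(8.314×494) = -12100/4107 = -2.946.
k_P/k_Q = (5.36×10^12/3.31×10^10)·exp(-2.946) = 161.9 × 0.05254 = 8.51.
Since E_P > E_Q, raising the temperature improves selectivity toward P.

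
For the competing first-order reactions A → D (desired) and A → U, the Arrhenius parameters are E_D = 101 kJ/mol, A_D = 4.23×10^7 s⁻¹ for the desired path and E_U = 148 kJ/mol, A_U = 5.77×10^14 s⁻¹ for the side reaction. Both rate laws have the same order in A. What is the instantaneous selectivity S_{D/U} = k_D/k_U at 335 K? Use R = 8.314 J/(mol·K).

1.56

With equal orders, S_{D/U} = k_D/k_U = (A_D/A_U)·exp[(E_U−E_D)/(RT)].
(E_U−E_D)/(RT) = (148−101)×10³/(8.314×335) = 47000/2785 = 16.87.
k_D/k_U = (4.23×10^7/5.77×10^14)·exp(16.87) = 7.331×10^-8 × 2.132×10^7 = 1.56.
Since E_D < E_U, lowering the temperature improves selectivity toward D.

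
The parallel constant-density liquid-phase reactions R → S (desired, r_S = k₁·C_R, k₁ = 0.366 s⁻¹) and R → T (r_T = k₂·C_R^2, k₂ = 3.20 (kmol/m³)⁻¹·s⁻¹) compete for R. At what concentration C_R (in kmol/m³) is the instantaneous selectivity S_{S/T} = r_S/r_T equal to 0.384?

0.298 kmol/m³

S_{S/T} = (k₁/k₂)·C_R⁻¹ ⇒ C_R = (S·k₂/k₁)^(-1).
= (0.384×3.20/0.366)^(-1) = (3.357)^(-1) = 0.298 kmol/m³.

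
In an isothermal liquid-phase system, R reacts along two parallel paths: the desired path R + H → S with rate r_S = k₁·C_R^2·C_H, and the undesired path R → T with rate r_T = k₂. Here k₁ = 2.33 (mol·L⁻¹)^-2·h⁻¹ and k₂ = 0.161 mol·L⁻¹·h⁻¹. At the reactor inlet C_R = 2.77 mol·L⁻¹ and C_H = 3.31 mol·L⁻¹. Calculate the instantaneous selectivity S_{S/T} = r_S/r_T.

S_{S/T} = r_S/r_T = (k₁·C_R^2·C_H)/(k₂) = (k₁/k₂)·C_R^2·C_H.
= (2.33×2.770^2×3.310) / (0.161) = 59.18/0.1610 = 368.
Since the desired path is higher order in R, keeping C_R high (PFR or concentrated feed) favours S.

368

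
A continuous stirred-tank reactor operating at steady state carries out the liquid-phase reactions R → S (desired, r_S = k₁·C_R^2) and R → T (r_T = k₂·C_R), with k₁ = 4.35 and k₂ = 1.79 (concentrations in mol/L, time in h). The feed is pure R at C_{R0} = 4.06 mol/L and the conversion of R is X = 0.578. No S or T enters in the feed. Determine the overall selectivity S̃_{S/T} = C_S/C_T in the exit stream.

Exit C_R = C_{R0}(1−X) = 4.06×0.422 = 1.713 mol/L.
Rates in a CSTR are evaluated at the outlet concentration: r_S = 4.35×1.713^2 = 12.77, r_T = 1.79×1.713 = 3.067.
Overall selectivity = C_S/C_T = r_Sτ/(r_Tτ) = r_S/r_T = 4.16.

4.16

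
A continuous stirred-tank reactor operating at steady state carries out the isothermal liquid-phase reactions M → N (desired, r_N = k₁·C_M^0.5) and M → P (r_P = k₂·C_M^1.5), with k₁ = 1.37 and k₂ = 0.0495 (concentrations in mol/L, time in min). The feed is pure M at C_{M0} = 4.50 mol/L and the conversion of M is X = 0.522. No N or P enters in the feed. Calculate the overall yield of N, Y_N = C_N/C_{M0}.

0.484

Exit C_M = C_{M0}(1−X) = 4.50×0.478 = 2.151 mol/L.
In a CSTR the entire volume is at exit conditions, so r_N = 1.37×2.151^0.5 = 2.009 and r_P = 0.0495×2.151^1.5 = 0.1562.
Fraction of consumed M going to N: r_N/(r_N+r_P) = 0.9279.
C_N = 0.9279·C_{M0}·X = 0.9279×4.50×0.522 = 2.18 mol/L; Y_N = C_N/C_{M0} = 0.484.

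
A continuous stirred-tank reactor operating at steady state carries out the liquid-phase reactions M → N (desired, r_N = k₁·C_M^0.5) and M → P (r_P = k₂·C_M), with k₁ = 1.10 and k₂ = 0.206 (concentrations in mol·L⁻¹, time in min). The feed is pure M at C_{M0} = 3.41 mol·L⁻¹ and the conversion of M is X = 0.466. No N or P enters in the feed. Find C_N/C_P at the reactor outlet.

3.96

Exit C_M = C_{M0}(1−X) = 3.41×0.534 = 1.821 mol·L⁻¹.
A CSTR operates uniformly at the exit composition, giving r_N = 1.484 and r_P = 0.3751 (each k·C_M^n at C_M = 1.821).
Overall selectivity = C_N/C_P = r_Nτ/(r_Pτ) = r_N/r_P = 3.96.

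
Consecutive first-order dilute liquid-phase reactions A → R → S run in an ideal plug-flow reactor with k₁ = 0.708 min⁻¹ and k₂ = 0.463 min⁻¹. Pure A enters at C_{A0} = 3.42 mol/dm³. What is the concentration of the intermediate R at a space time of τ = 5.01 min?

0.687 mol/dm³

For first-order series with pure A initially, C_R(τ) = k₁C_{A0}/(k₂−k₁)·(e^(−k₁τ) − e^(−k₂τ)).
e^(−k₁τ) = e^(−0.708×5.01) = e^(−3.547) = 0.02881; e^(−k₂τ) = e^(−2.320) = 0.09831.
C_R = 0.708×3.42/(0.463−0.708) × (0.02881−0.09831) = (-9.883)×(-0.06950) = 0.6869 mol/dm³.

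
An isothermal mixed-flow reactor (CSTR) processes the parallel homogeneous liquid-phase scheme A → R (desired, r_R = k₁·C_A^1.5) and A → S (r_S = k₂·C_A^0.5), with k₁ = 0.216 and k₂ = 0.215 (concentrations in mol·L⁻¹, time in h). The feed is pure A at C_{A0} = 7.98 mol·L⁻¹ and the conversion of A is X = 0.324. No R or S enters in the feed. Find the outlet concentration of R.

2.18 mol·L⁻¹

Exit C_A = C_{A0}(1−X) = 7.98×0.676 = 5.394 mol·L⁻¹.
In a CSTR the entire volume is at exit conditions, so r_R = 0.216×5.394^1.5 = 2.706 and r_S = 0.215×5.394^0.5 = 0.4994.
Fraction of consumed A going to R: r_R/(r_R+r_S) = 0.8442.
C_R = 0.8442·C_{A0}·X = 0.8442×7.98×0.324 = 2.18 mol·L⁻¹.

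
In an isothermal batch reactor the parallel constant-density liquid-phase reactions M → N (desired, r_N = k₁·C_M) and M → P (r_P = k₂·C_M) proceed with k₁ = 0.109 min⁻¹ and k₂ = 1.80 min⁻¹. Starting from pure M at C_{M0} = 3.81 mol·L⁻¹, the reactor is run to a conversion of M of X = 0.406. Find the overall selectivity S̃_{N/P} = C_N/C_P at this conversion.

C_M = C_{M0}(1−X) = 2.263 mol·L⁻¹.
Both paths are first order in M, so the instantaneous fraction to N is constant: dC_N/d(−C_M) = k₁/(k₁+k₂) = 0.05710.
C_N = 0.05710·(C_{M0}−C_M) = 0.05710×1.547 = 0.0883 mol·L⁻¹.
C_P = (C_{M0}−C_M)−C_N = 1.459 mol·L⁻¹; S̃_{N/P} = 0.08832/1.459 = 0.0606.

0.0606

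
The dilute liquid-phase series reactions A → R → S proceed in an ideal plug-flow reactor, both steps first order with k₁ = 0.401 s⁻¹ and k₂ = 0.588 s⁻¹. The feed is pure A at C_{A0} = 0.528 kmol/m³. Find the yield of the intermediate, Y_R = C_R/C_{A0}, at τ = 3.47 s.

Solving the coupled first-order balances gives C_R(τ) = [k₁/(k₂−k₁)]·C_{A0}·(e^(−k₁τ) − e^(−k₂τ)).
e^(−k₁τ) = e^(−0.401×3.47) = e^(−1.391) = 0.2487; e^(−k₂τ) = e^(−2.040) = 0.1300.
C_R = 0.401×0.528/(0.588−0.401) × (0.2487−0.1300) = 1.132×0.1187 = 0.1344 kmol/m³.
Y_R = C_R/C_{A0} = 0.1344/0.528 = 0.255.

0.255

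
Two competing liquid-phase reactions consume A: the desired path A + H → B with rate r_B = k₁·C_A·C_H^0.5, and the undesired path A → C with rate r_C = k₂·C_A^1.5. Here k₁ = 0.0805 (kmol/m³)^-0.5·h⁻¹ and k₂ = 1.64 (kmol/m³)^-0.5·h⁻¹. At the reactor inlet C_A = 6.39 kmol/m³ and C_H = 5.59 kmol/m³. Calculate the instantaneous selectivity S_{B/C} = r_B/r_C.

S_{B/C} = r_B/r_C = (k₁·C_A·C_H^0.5)/(k₂·C_A^1.5) = (k₁/k₂)·C_A^-0.5·C_H^0.5.
= (0.0805×6.390×5.590^0.5) / (1.64×6.390^1.5) = 1.216/26.49 = 0.0459.

0.0459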